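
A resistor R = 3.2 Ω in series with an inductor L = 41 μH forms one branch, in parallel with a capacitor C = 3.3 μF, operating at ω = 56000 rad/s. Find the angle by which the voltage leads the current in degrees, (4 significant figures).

-10.11°

X_L = ωL = 2.296 Ω
X_C = 1/(ωC) = 5.411 Ω
Branch 1 (R+jX_L): Z₁ = 3.200 + j2.296 Ω, |Z₁| = 3.938 Ω
Branch 2 (−jX_C): Z₂ = −j5.411 Ω
Parallel: Z = Z₁Z₂/(Z₁+Z₂), |Z| = 4.772 Ω, ∠Z = -10.11°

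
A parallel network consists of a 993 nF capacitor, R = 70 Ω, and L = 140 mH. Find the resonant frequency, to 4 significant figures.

ω₀ = 1/√(LC) = 1/√(0.14 × 9.93e-07) = 2682 rad/s
f₀ = ω₀/(2π) = 426.9 Hz

426.9 Hz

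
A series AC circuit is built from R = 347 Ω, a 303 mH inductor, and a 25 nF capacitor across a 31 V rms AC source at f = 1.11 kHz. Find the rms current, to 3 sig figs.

8.52 mA

ω = 2πf = 6974 rad/s
X_L = ωL = 2110 Ω
X_C = 1/(ωC) = 5740 Ω
Net reactance X = X_L − X_C = -3620 Ω
Z = 347 − j3620 Ω
|Z| = √(347² + 3620²) = 3640 Ω
I = V/|Z| = 31/3640 = 8.52 mA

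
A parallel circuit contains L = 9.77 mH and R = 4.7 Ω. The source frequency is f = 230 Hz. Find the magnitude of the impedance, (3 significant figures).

ω = 2πf = 1445 rad/s
X_L = ωL = 14.1 Ω
Parallel: admittances add. Y = 1/R + 1/(jωL)
Y = (0.213 − j0.0708) S
|Y| = 0.224 S → |Z| = 1/|Y| = 4.46 Ω, ∠Z = −∠Y = 18.4°

4.46 Ω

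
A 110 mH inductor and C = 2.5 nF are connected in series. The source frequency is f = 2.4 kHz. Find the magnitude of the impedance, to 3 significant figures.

ω = 2πf = 15080 rad/s
X_L = ωL = 1660 Ω
X_C = 1/(ωC) = 26500 Ω
Net reactance X = X_L − X_C = -24900 Ω
Z = − j24900 Ω
|Z| = √(0² + 24900²) = 24900 Ω

24900 Ω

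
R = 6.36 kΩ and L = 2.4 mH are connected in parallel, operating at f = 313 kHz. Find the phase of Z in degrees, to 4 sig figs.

53.42°

ω = 2πf = 1.967e+06 rad/s
X_L = ωL = 4720 Ω
Parallel: admittances add. Y = 1/R + 1/(jωL)
Y = (0.0001572 − j0.0002119) S
|Y| = 0.0002638 S → |Z| = 1/|Y| = 3790 Ω, ∠Z = −∠Y = 53.42°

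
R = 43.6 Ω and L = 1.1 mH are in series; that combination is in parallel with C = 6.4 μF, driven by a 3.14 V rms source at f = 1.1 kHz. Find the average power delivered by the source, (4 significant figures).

ω = 2πf = 6912 rad/s
X_L = ωL = 7.603 Ω
X_C = 1/(ωC) = 22.61 Ω
Branch 1 (R+jX_L): Z₁ = 43.60 + j7.603 Ω, |Z₁| = 44.26 Ω
Branch 2 (−jX_C): Z₂ = −j22.61 Ω
Parallel: Z = Z₁Z₂/(Z₁+Z₂), |Z| = 21.70 Ω, ∠Z = -61.12°
I = V/|Z| = 144.7 mA
P = VI cos φ = 3.14 × 0.1447 × cos(-61.12°) = 219.5 mW

219.5 mW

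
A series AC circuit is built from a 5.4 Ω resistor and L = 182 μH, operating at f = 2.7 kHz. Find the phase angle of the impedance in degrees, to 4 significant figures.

29.76°

ω = 2πf = 16960 rad/s
X_L = ωL = 3.088 Ω
Z = 5.400 + j3.088 Ω
|Z| = √(5.400² + 3.088²) = 6.220 Ω
∠Z = arctan(3.088/5.400) = 29.76°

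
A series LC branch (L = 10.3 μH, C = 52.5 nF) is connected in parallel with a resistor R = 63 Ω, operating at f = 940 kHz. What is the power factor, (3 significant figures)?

0.675

ω = 2πf = 5.906e+06 rad/s
X_L = ωL = 60.8 Ω
X_C = 1/(ωC) = 3.23 Ω
Branch 1: Z₁ = R = 63.0 Ω
Branch 2 (series LC): Z₂ = j(X_L − X_C) = j57.6 Ω
Parallel: Z = Z₁Z₂/(Z₁+Z₂), |Z| = 42.5 Ω, ∠Z = 47.6°
cos φ = cos(47.6°) = 0.675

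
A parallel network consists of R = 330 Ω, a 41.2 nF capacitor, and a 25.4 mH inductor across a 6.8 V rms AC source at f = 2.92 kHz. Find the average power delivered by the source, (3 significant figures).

ω = 2πf = 18350 rad/s
X_L = ωL = 466 Ω
X_C = 1/(ωC) = 1320 Ω
Parallel: admittances add. Y = 1/R + 1/(jωL) + jωC
Y = (0.00303 − j0.00139) S
|Y| = 0.00333 S → |Z| = 1/|Y| = 300 Ω, ∠Z = −∠Y = 24.6°
I = V/|Z| = 22.7 mA
P = VI cos φ = 6.8 × 0.0227 × cos(24.6°) = 140 mW

140 mW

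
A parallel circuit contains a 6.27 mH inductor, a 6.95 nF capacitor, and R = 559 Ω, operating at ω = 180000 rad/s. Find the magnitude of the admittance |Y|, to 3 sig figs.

1.83 mS

X_L = ωL = 1130 Ω
X_C = 1/(ωC) = 799 Ω
Parallel: admittances add. Y = 1/R + 1/(jωL) + jωC
Y = (0.00179 + j0.000365) S
|Y| = 0.00183 S → |Z| = 1/|Y| = 548 Ω, ∠Z = −∠Y = -11.5°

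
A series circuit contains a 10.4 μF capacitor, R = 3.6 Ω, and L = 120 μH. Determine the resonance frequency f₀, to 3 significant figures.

ω₀ = 1/√(LC) = 1/√(0.00012 × 1.04e-05) = 28310 rad/s
f₀ = ω₀/(2π) = 4.51 kHz

4.51 kHz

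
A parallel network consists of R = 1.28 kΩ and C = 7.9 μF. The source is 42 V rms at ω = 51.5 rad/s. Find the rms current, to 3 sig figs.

X_C = 1/(ωC) = 2460 Ω
Parallel: admittances add. Y = 1/R + jωC
Y = (0.000781 + j0.000407) S
|Y| = 0.000881 S → |Z| = 1/|Y| = 1140 Ω, ∠Z = −∠Y = -27.5°
I = V/|Z| = 42/1140 = 37.0 mA

37.0 mA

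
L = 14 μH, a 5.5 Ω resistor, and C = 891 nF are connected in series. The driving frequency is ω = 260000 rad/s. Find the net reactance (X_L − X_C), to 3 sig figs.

X_L = ωL = 3.64 Ω
X_C = 1/(ωC) = 4.32 Ω
X = 3.64 − 4.32 = -0.677 Ω

-0.677 Ω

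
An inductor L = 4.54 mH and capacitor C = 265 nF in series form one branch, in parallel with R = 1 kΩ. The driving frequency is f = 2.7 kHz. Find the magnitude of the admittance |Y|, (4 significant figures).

ω = 2πf = 16960 rad/s
X_L = ωL = 77.02 Ω
X_C = 1/(ωC) = 222.4 Ω
Branch 1: Z₁ = R = 1000 Ω
Branch 2 (series LC): Z₂ = j(X_L − X_C) = −j145.4 Ω
Parallel: Z = Z₁Z₂/(Z₁+Z₂), |Z| = 143.9 Ω, ∠Z = -81.73°
|Y| = 1/|Z| = 6.949 mS

6.949 mS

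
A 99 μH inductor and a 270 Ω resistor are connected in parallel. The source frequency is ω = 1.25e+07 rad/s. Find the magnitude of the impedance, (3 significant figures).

264 Ω

X_L = ωL = 1240 Ω
Parallel: admittances add. Y = 1/R + 1/(jωL)
Y = (0.00370 − j0.000808) S
|Y| = 0.00379 S → |Z| = 1/|Y| = 264 Ω, ∠Z = −∠Y = 12.3°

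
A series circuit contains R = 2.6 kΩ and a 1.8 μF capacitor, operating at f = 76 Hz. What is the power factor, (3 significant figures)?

0.913

ω = 2πf = 477.5 rad/s
X_C = 1/(ωC) = 1160 Ω
Z = 2600 − j1160 Ω
|Z| = √(2600² + 1160²) = 2850 Ω
∠Z = arctan(-1160/2600) = -24.1°
cos φ = cos(-24.1°) = 0.913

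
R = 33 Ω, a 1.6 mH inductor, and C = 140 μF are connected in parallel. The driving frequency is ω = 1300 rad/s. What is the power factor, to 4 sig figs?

X_L = ωL = 2.080 Ω
X_C = 1/(ωC) = 5.495 Ω
Parallel: admittances add. Y = 1/R + 1/(jωL) + jωC
Y = (0.03030 − j0.2988) S
|Y| = 0.3003 S → |Z| = 1/|Y| = 3.330 Ω, ∠Z = −∠Y = 84.21°
cos φ = cos(84.21°) = 0.1009

0.1009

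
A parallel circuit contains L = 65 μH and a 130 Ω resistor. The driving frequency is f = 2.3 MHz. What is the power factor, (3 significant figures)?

0.991

ω = 2πf = 1.445e+07 rad/s
X_L = ωL = 939 Ω
Parallel: admittances add. Y = 1/R + 1/(jωL)
Y = (0.00769 − j0.00106) S
|Y| = 0.00777 S → |Z| = 1/|Y| = 129 Ω, ∠Z = −∠Y = 7.88°
cos φ = cos(7.88°) = 0.991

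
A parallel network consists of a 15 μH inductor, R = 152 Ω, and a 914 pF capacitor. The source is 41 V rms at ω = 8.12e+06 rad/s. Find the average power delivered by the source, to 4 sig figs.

X_L = ωL = 121.8 Ω
X_C = 1/(ωC) = 134.7 Ω
Parallel: admittances add. Y = 1/R + 1/(jωL) + jωC
Y = (0.006579 − j0.0007885) S
|Y| = 0.006626 S → |Z| = 1/|Y| = 150.9 Ω, ∠Z = −∠Y = 6.834°
I = V/|Z| = 271.7 mA
P = VI cos φ = 41 × 0.2717 × cos(6.834°) = 11.06 W

11.06 W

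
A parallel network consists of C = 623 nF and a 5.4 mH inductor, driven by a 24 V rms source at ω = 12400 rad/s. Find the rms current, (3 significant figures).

173 mA

X_L = ωL = 67.0 Ω
X_C = 1/(ωC) = 129 Ω
Parallel: admittances add. Y = 1/(jωL) + jωC
Y = (0 − j0.00721) S
|Y| = 0.00721 S → |Z| = 1/|Y| = 139 Ω, ∠Z = −∠Y = 90.0°
I = V/|Z| = 24/139 = 173 mA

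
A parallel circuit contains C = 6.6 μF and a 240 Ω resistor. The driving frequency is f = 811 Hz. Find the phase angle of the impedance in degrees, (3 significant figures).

ω = 2πf = 5096 rad/s
X_C = 1/(ωC) = 29.7 Ω
Parallel: admittances add. Y = 1/R + jωC
Y = (0.00417 + j0.0336) S
|Y| = 0.0339 S → |Z| = 1/|Y| = 29.5 Ω, ∠Z = −∠Y = -82.9°

-82.9°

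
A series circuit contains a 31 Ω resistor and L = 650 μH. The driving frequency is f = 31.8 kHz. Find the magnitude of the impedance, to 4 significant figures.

ω = 2πf = 199800 rad/s
X_L = ωL = 129.9 Ω
Z = 31.00 + j129.9 Ω
|Z| = √(31.00² + 129.9²) = 133.5 Ω

133.5 Ω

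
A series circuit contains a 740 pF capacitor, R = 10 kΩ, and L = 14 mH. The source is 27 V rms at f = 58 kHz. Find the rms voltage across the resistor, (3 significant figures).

26.7 V

ω = 2πf = 364400 rad/s
X_L = ωL = 5100 Ω
X_C = 1/(ωC) = 3710 Ω
Net reactance X = X_L − X_C = 1390 Ω
Z = 10000 + j1390 Ω
|Z| = √(10000² + 1390²) = 10100 Ω
I = V/|Z| = 2.67 mA
V_R = I·|Z_R| = 0.00267 × 10000 = 26.7 V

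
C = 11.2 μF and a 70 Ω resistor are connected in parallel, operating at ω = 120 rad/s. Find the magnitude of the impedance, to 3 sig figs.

69.7 Ω

X_C = 1/(ωC) = 744 Ω
Parallel: admittances add. Y = 1/R + jωC
Y = (0.0143 + j0.00134) S
|Y| = 0.0143 S → |Z| = 1/|Y| = 69.7 Ω, ∠Z = −∠Y = -5.37°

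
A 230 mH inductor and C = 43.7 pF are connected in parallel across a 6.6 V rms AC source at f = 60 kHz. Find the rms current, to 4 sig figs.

ω = 2πf = 377000 rad/s
X_L = ωL = 86710 Ω
X_C = 1/(ωC) = 60700 Ω
Parallel: admittances add. Y = 1/(jωL) + jωC
Y = (0 + j4.942e-06) S
|Y| = 4.942e-06 S → |Z| = 1/|Y| = 202400 Ω, ∠Z = −∠Y = -90.00°
I = V/|Z| = 6.6/202400 = 32.61 μA

32.61 μA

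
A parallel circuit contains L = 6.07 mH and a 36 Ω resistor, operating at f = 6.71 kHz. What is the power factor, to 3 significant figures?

0.990

ω = 2πf = 42160 rad/s
X_L = ωL = 256 Ω
Parallel: admittances add. Y = 1/R + 1/(jωL)
Y = (0.0278 − j0.00391) S
|Y| = 0.0281 S → |Z| = 1/|Y| = 35.6 Ω, ∠Z = −∠Y = 8.01°
cos φ = cos(8.01°) = 0.990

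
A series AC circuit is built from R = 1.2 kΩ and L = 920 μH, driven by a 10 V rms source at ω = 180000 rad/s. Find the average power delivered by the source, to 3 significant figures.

81.8 mW

X_L = ωL = 166 Ω
Z = 1200 + j166 Ω
|Z| = √(1200² + 166²) = 1210 Ω
∠Z = arctan(166/1200) = 7.86°
I = V/|Z| = 8.26 mA
P = VI cos φ = 10 × 0.00826 × cos(7.86°) = 81.8 mW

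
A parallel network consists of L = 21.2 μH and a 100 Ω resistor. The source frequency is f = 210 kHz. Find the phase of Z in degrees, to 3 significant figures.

74.4°

ω = 2πf = 1.319e+06 rad/s
X_L = ωL = 28.0 Ω
Parallel: admittances add. Y = 1/R + 1/(jωL)
Y = (0.0100 − j0.0357) S
|Y| = 0.0371 S → |Z| = 1/|Y| = 26.9 Ω, ∠Z = −∠Y = 74.4°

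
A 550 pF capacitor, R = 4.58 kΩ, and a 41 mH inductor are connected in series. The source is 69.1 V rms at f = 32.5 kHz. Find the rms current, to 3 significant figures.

ω = 2πf = 204200 rad/s
X_L = ωL = 8370 Ω
X_C = 1/(ωC) = 8900 Ω
Net reactance X = X_L − X_C = -531 Ω
Z = 4580 − j531 Ω
|Z| = √(4580² + 531²) = 4610 Ω
I = V/|Z| = 69.1/4610 = 15.0 mA

15.0 mA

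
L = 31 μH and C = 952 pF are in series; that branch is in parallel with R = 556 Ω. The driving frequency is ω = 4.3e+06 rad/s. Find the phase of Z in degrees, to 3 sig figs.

X_L = ωL = 133 Ω
X_C = 1/(ωC) = 244 Ω
Branch 1: Z₁ = R = 556 Ω
Branch 2 (series LC): Z₂ = j(X_L − X_C) = −j111 Ω
Parallel: Z = Z₁Z₂/(Z₁+Z₂), |Z| = 109 Ω, ∠Z = -78.7°

-78.7°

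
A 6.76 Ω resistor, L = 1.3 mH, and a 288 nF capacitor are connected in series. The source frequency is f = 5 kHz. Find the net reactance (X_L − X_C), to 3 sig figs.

-69.7 Ω

ω = 2πf = 31420 rad/s
X_L = ωL = 40.8 Ω
X_C = 1/(ωC) = 111 Ω
X = 40.8 − 111 = -69.7 Ω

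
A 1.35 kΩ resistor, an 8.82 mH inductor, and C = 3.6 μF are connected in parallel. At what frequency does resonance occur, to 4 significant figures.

ω₀ = 1/√(LC) = 1/√(0.00882 × 3.6e-06) = 5612 rad/s
f₀ = ω₀/(2π) = 893.2 Hz

893.2 Hz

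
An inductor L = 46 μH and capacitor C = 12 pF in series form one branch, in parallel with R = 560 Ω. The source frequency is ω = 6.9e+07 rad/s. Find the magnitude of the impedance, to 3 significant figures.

539 Ω

X_L = ωL = 3170 Ω
X_C = 1/(ωC) = 1210 Ω
Branch 1: Z₁ = R = 560 Ω
Branch 2 (series LC): Z₂ = j(X_L − X_C) = j1970 Ω
Parallel: Z = Z₁Z₂/(Z₁+Z₂), |Z| = 539 Ω, ∠Z = 15.9°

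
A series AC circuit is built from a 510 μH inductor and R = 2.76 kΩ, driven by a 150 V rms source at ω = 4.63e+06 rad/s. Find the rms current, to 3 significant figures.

41.3 mA

X_L = ωL = 2360 Ω
Z = 2760 + j2360 Ω
|Z| = √(2760² + 2360²) = 3630 Ω
I = V/|Z| = 150/3630 = 41.3 mA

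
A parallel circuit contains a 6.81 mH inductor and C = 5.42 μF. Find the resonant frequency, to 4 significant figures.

828.4 Hz

ω₀ = 1/√(LC) = 1/√(0.00681 × 5.42e-06) = 5205 rad/s
f₀ = ω₀/(2π) = 828.4 Hz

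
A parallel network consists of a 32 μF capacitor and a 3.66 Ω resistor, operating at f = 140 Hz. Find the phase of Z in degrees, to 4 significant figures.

-5.882°

ω = 2πf = 879.6 rad/s
X_C = 1/(ωC) = 35.53 Ω
Parallel: admittances add. Y = 1/R + jωC
Y = (0.2732 + j0.02815) S
|Y| = 0.2747 S → |Z| = 1/|Y| = 3.641 Ω, ∠Z = −∠Y = -5.882°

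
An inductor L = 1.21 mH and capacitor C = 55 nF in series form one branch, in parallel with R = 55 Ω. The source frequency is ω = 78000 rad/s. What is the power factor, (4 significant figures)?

X_L = ωL = 94.38 Ω
X_C = 1/(ωC) = 233.1 Ω
Branch 1: Z₁ = R = 55.00 Ω
Branch 2 (series LC): Z₂ = j(X_L − X_C) = −j138.7 Ω
Parallel: Z = Z₁Z₂/(Z₁+Z₂), |Z| = 51.13 Ω, ∠Z = -21.63°
cos φ = cos(-21.63°) = 0.9296

0.9296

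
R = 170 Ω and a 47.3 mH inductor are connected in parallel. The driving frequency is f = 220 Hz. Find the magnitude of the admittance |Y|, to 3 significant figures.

ω = 2πf = 1382 rad/s
X_L = ωL = 65.4 Ω
Parallel: admittances add. Y = 1/R + 1/(jωL)
Y = (0.00588 − j0.0153) S
|Y| = 0.0164 S → |Z| = 1/|Y| = 61.0 Ω, ∠Z = −∠Y = 69.0°

16.4 mS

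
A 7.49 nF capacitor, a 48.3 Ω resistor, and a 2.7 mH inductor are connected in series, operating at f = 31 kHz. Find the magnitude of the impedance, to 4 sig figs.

166.7 Ω

ω = 2πf = 194800 rad/s
X_L = ωL = 525.9 Ω
X_C = 1/(ωC) = 685.5 Ω
Net reactance X = X_L − X_C = -159.5 Ω
Z = 48.30 − j159.5 Ω
|Z| = √(48.30² + 159.5²) = 166.7 Ω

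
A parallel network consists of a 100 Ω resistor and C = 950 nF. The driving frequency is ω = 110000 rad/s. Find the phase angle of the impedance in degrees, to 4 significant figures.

-84.53°

X_C = 1/(ωC) = 9.569 Ω
Parallel: admittances add. Y = 1/R + jωC
Y = (0.01000 + j0.1045) S
|Y| = 0.1050 S → |Z| = 1/|Y| = 9.526 Ω, ∠Z = −∠Y = -84.53°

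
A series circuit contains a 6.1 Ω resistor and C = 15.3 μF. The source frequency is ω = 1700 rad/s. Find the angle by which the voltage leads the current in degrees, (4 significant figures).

-80.98°

X_C = 1/(ωC) = 38.45 Ω
Z = 6.100 − j38.45 Ω
|Z| = √(6.100² + 38.45²) = 38.93 Ω
∠Z = arctan(-38.45/6.100) = -80.98°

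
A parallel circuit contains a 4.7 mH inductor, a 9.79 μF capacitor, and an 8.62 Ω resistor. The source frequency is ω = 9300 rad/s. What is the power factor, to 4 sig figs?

X_L = ωL = 43.71 Ω
X_C = 1/(ωC) = 10.98 Ω
Parallel: admittances add. Y = 1/R + 1/(jωL) + jωC
Y = (0.1160 + j0.06817) S
|Y| = 0.1346 S → |Z| = 1/|Y| = 7.432 Ω, ∠Z = −∠Y = -30.44°
cos φ = cos(-30.44°) = 0.8622

0.8622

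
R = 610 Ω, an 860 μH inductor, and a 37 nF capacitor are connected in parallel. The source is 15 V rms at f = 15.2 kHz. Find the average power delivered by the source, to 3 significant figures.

369 mW

ω = 2πf = 95500 rad/s
X_L = ωL = 82.1 Ω
X_C = 1/(ωC) = 283 Ω
Parallel: admittances add. Y = 1/R + 1/(jωL) + jωC
Y = (0.00164 − j0.00864) S
|Y| = 0.00880 S → |Z| = 1/|Y| = 114 Ω, ∠Z = −∠Y = 79.3°
I = V/|Z| = 132 mA
P = VI cos φ = 15 × 0.132 × cos(79.3°) = 369 mW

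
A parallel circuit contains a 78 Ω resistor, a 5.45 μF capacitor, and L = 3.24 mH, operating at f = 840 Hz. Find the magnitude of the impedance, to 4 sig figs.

30.90 Ω

ω = 2πf = 5278 rad/s
X_L = ωL = 17.10 Ω
X_C = 1/(ωC) = 34.77 Ω
Parallel: admittances add. Y = 1/R + 1/(jωL) + jωC
Y = (0.01282 − j0.02971) S
|Y| = 0.03236 S → |Z| = 1/|Y| = 30.90 Ω, ∠Z = −∠Y = 66.66°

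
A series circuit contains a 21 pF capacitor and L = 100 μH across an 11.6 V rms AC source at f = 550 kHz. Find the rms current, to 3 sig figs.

863 μA

ω = 2πf = 3.456e+06 rad/s
X_L = ωL = 346 Ω
X_C = 1/(ωC) = 13800 Ω
Net reactance X = X_L − X_C = -13400 Ω
Z = − j13400 Ω
|Z| = √(0² + 13400²) = 13400 Ω
I = V/|Z| = 11.6/13400 = 863 μA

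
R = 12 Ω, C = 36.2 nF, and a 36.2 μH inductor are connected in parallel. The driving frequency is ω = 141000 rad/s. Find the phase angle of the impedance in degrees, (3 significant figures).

X_L = ωL = 5.10 Ω
X_C = 1/(ωC) = 196 Ω
Parallel: admittances add. Y = 1/R + 1/(jωL) + jωC
Y = (0.0833 − j0.191) S
|Y| = 0.208 S → |Z| = 1/|Y| = 4.80 Ω, ∠Z = −∠Y = 66.4°

66.4°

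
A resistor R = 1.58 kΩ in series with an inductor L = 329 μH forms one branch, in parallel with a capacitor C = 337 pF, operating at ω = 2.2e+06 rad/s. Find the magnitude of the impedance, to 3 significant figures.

1380 Ω

X_L = ωL = 724 Ω
X_C = 1/(ωC) = 1350 Ω
Branch 1 (R+jX_L): Z₁ = 1580 + j724 Ω, |Z₁| = 1740 Ω
Branch 2 (−jX_C): Z₂ = −j1350 Ω
Parallel: Z = Z₁Z₂/(Z₁+Z₂), |Z| = 1380 Ω, ∠Z = -43.8°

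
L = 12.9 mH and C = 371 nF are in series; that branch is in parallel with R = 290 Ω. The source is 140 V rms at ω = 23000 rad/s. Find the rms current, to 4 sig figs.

X_L = ωL = 296.7 Ω
X_C = 1/(ωC) = 117.2 Ω
Branch 1: Z₁ = R = 290.0 Ω
Branch 2 (series LC): Z₂ = j(X_L − X_C) = j179.5 Ω
Parallel: Z = Z₁Z₂/(Z₁+Z₂), |Z| = 152.6 Ω, ∠Z = 58.24°
I = V/|Z| = 140/152.6 = 917.2 mA

917.2 mA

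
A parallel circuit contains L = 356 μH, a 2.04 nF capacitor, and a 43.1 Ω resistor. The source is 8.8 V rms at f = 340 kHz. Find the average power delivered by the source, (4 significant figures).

1.797 W

ω = 2πf = 2.136e+06 rad/s
X_L = ωL = 760.5 Ω
X_C = 1/(ωC) = 229.5 Ω
Parallel: admittances add. Y = 1/R + 1/(jωL) + jωC
Y = (0.02320 + j0.003043) S
|Y| = 0.02340 S → |Z| = 1/|Y| = 42.73 Ω, ∠Z = −∠Y = -7.472°
I = V/|Z| = 205.9 mA
P = VI cos φ = 8.8 × 0.2059 × cos(-7.472°) = 1.797 W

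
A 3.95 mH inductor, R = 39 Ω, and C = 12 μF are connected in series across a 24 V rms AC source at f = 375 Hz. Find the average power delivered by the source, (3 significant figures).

10.2 W

ω = 2πf = 2356 rad/s
X_L = ωL = 9.31 Ω
X_C = 1/(ωC) = 35.4 Ω
Net reactance X = X_L − X_C = -26.1 Ω
Z = 39.0 − j26.1 Ω
|Z| = √(39.0² + 26.1²) = 46.9 Ω
∠Z = arctan(-26.1/39.0) = -33.8°
I = V/|Z| = 512 mA
P = VI cos φ = 24 × 0.512 × cos(-33.8°) = 10.2 W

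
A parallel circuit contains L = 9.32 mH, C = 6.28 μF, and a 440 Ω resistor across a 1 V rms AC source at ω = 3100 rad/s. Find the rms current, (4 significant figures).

X_L = ωL = 28.89 Ω
X_C = 1/(ωC) = 51.37 Ω
Parallel: admittances add. Y = 1/R + 1/(jωL) + jωC
Y = (0.002273 − j0.01514) S
|Y| = 0.01531 S → |Z| = 1/|Y| = 65.30 Ω, ∠Z = −∠Y = 81.46°
I = V/|Z| = 1/65.30 = 15.31 mA

15.31 mA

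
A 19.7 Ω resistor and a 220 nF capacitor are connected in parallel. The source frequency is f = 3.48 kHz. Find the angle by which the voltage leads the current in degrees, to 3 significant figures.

ω = 2πf = 21870 rad/s
X_C = 1/(ωC) = 208 Ω
Parallel: admittances add. Y = 1/R + jωC
Y = (0.0508 + j0.00481) S
|Y| = 0.0510 S → |Z| = 1/|Y| = 19.6 Ω, ∠Z = −∠Y = -5.41°

-5.41°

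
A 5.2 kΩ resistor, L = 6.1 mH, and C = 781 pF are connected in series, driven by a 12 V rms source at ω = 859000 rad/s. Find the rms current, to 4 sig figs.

X_L = ωL = 5240 Ω
X_C = 1/(ωC) = 1491 Ω
Net reactance X = X_L − X_C = 3749 Ω
Z = 5200 + j3749 Ω
|Z| = √(5200² + 3749²) = 6411 Ω
I = V/|Z| = 12/6411 = 1.872 mA

1.872 mA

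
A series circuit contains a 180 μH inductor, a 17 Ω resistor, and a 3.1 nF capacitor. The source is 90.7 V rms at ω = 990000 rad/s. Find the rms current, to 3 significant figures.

610 mA

X_L = ωL = 178 Ω
X_C = 1/(ωC) = 326 Ω
Net reactance X = X_L − X_C = -148 Ω
Z = 17.0 − j148 Ω
|Z| = √(17.0² + 148²) = 149 Ω
I = V/|Z| = 90.7/149 = 610 mA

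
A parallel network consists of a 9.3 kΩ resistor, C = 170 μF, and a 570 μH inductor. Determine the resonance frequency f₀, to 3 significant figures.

ω₀ = 1/√(LC) = 1/√(0.00057 × 0.00017) = 3212 rad/s
f₀ = ω₀/(2π) = 511 Hz

511 Hz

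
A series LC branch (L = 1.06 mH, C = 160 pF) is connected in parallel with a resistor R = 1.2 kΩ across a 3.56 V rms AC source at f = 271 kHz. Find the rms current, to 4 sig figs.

ω = 2πf = 1.703e+06 rad/s
X_L = ωL = 1805 Ω
X_C = 1/(ωC) = 3671 Ω
Branch 1: Z₁ = R = 1200 Ω
Branch 2 (series LC): Z₂ = j(X_L − X_C) = −j1866 Ω
Parallel: Z = Z₁Z₂/(Z₁+Z₂), |Z| = 1009 Ω, ∠Z = -32.75°
I = V/|Z| = 3.56/1009 = 3.527 mA

3.527 mA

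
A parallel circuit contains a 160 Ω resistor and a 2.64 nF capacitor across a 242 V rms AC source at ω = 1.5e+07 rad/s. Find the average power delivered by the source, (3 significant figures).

X_C = 1/(ωC) = 25.3 Ω
Parallel: admittances add. Y = 1/R + jωC
Y = (0.00625 + j0.0396) S
|Y| = 0.0401 S → |Z| = 1/|Y| = 24.9 Ω, ∠Z = −∠Y = -81.0°
I = V/|Z| = 9.70 A
P = VI cos φ = 242 × 9.70 × cos(-81.0°) = 366 W

366 W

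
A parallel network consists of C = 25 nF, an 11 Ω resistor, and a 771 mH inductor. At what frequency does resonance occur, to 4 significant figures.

1.146 kHz

ω₀ = 1/√(LC) = 1/√(0.771 × 2.5e-08) = 7203 rad/s
f₀ = ω₀/(2π) = 1.146 kHz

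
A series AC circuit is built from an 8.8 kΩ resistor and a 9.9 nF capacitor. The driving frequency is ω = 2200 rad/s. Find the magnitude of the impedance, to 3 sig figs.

X_C = 1/(ωC) = 45900 Ω
Z = 8800 − j45900 Ω
|Z| = √(8800² + 45900²) = 46700 Ω

46700 Ω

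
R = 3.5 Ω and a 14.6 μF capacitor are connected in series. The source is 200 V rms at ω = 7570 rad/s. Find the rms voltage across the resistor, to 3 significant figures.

X_C = 1/(ωC) = 9.05 Ω
Z = 3.50 − j9.05 Ω
|Z| = √(3.50² + 9.05²) = 9.70 Ω
I = V/|Z| = 20.6 A
V_R = I·|Z_R| = 20.6 × 3.50 = 72.2 V

72.2 V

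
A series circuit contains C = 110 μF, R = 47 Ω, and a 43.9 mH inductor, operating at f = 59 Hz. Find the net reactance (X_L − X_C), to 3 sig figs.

-8.25 Ω

ω = 2πf = 370.7 rad/s
X_L = ωL = 16.3 Ω
X_C = 1/(ωC) = 24.5 Ω
X = 16.3 − 24.5 = -8.25 Ω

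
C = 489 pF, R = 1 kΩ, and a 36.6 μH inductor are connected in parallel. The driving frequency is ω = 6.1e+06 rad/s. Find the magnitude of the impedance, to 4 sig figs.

X_L = ωL = 223.3 Ω
X_C = 1/(ωC) = 335.2 Ω
Parallel: admittances add. Y = 1/R + 1/(jωL) + jωC
Y = (0.001000 − j0.001496) S
|Y| = 0.001800 S → |Z| = 1/|Y| = 555.7 Ω, ∠Z = −∠Y = 56.24°

555.7 Ω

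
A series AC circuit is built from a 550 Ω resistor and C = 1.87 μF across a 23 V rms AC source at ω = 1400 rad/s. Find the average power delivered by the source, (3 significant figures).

649 mW

X_C = 1/(ωC) = 382 Ω
Z = 550 − j382 Ω
|Z| = √(550² + 382²) = 670 Ω
∠Z = arctan(-382/550) = -34.8°
I = V/|Z| = 34.3 mA
P = VI cos φ = 23 × 0.0343 × cos(-34.8°) = 649 mW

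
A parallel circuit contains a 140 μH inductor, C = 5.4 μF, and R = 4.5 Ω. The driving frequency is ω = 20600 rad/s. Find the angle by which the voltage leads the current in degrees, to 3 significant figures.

46.7°

X_L = ωL = 2.88 Ω
X_C = 1/(ωC) = 8.99 Ω
Parallel: admittances add. Y = 1/R + 1/(jωL) + jωC
Y = (0.222 − j0.236) S
|Y| = 0.324 S → |Z| = 1/|Y| = 3.09 Ω, ∠Z = −∠Y = 46.7°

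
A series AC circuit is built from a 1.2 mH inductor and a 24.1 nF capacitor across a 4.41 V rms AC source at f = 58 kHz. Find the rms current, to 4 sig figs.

ω = 2πf = 364400 rad/s
X_L = ωL = 437.3 Ω
X_C = 1/(ωC) = 113.9 Ω
Net reactance X = X_L − X_C = 323.4 Ω
Z = j323.4 Ω
|Z| = √(0² + 323.4²) = 323.4 Ω
I = V/|Z| = 4.41/323.4 = 13.63 mA

13.63 mA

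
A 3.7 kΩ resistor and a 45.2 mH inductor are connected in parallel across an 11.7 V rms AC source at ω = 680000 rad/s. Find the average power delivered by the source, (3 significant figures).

X_L = ωL = 30700 Ω
Parallel: admittances add. Y = 1/R + 1/(jωL)
Y = (0.000270 − j3.25e-05) S
|Y| = 0.000272 S → |Z| = 1/|Y| = 3670 Ω, ∠Z = −∠Y = 6.86°
I = V/|Z| = 3.18 mA
P = VI cos φ = 11.7 × 0.00318 × cos(6.86°) = 37.0 mW

37.0 mW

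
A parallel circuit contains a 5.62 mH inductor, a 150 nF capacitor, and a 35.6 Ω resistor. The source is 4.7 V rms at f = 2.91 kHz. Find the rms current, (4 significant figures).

ω = 2πf = 18280 rad/s
X_L = ωL = 102.8 Ω
X_C = 1/(ωC) = 364.6 Ω
Parallel: admittances add. Y = 1/R + 1/(jωL) + jωC
Y = (0.02809 − j0.006989) S
|Y| = 0.02895 S → |Z| = 1/|Y| = 34.55 Ω, ∠Z = −∠Y = 13.97°
I = V/|Z| = 4.7/34.55 = 136.0 mA

136.0 mA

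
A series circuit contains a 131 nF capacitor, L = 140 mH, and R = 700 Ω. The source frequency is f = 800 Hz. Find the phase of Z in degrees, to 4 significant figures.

ω = 2πf = 5027 rad/s
X_L = ωL = 703.7 Ω
X_C = 1/(ωC) = 1519 Ω
Net reactance X = X_L − X_C = -814.9 Ω
Z = 700.0 − j814.9 Ω
|Z| = √(700.0² + 814.9²) = 1074 Ω
∠Z = arctan(-814.9/700.0) = -49.34°

-49.34°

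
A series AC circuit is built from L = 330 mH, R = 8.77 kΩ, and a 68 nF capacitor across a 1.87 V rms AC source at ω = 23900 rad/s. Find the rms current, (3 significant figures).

164 μA

X_L = ωL = 7890 Ω
X_C = 1/(ωC) = 615 Ω
Net reactance X = X_L − X_C = 7270 Ω
Z = 8770 + j7270 Ω
|Z| = √(8770² + 7270²) = 11400 Ω
I = V/|Z| = 1.87/11400 = 164 μA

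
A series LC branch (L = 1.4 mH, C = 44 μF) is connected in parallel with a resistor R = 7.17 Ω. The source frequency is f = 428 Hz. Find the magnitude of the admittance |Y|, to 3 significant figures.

255 mS

ω = 2πf = 2689 rad/s
X_L = ωL = 3.76 Ω
X_C = 1/(ωC) = 8.45 Ω
Branch 1: Z₁ = R = 7.17 Ω
Branch 2 (series LC): Z₂ = j(X_L − X_C) = −j4.69 Ω
Parallel: Z = Z₁Z₂/(Z₁+Z₂), |Z| = 3.92 Ω, ∠Z = -56.8°
|Y| = 1/|Z| = 255 mS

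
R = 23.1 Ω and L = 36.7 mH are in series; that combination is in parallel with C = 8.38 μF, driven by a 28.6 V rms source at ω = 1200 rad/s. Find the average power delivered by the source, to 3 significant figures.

X_L = ωL = 44.0 Ω
X_C = 1/(ωC) = 99.4 Ω
Branch 1 (R+jX_L): Z₁ = 23.1 + j44.0 Ω, |Z₁| = 49.7 Ω
Branch 2 (−jX_C): Z₂ = −j99.4 Ω
Parallel: Z = Z₁Z₂/(Z₁+Z₂), |Z| = 82.4 Ω, ∠Z = 39.7°
I = V/|Z| = 347 mA
P = VI cos φ = 28.6 × 0.347 × cos(39.7°) = 7.64 W

7.64 W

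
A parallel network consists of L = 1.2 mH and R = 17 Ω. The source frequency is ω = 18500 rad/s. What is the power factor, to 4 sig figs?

0.7940

X_L = ωL = 22.20 Ω
Parallel: admittances add. Y = 1/R + 1/(jωL)
Y = (0.05882 − j0.04505) S
|Y| = 0.07409 S → |Z| = 1/|Y| = 13.50 Ω, ∠Z = −∠Y = 37.44°
cos φ = cos(37.44°) = 0.7940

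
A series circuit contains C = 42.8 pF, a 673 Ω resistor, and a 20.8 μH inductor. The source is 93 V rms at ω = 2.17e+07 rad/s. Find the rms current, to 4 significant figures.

101.2 mA

X_L = ωL = 451.4 Ω
X_C = 1/(ωC) = 1077 Ω
Net reactance X = X_L − X_C = -625.3 Ω
Z = 673.0 − j625.3 Ω
|Z| = √(673.0² + 625.3²) = 918.7 Ω
I = V/|Z| = 93/918.7 = 101.2 mA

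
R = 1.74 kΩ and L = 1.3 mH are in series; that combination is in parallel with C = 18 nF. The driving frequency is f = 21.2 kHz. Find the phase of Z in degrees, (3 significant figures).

ω = 2πf = 133200 rad/s
X_L = ωL = 173 Ω
X_C = 1/(ωC) = 417 Ω
Branch 1 (R+jX_L): Z₁ = 1740 + j173 Ω, |Z₁| = 1750 Ω
Branch 2 (−jX_C): Z₂ = −j417 Ω
Parallel: Z = Z₁Z₂/(Z₁+Z₂), |Z| = 415 Ω, ∠Z = -76.3°

-76.3°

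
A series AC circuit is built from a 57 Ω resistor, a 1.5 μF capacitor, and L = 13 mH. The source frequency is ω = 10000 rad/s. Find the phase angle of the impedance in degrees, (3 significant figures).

X_L = ωL = 130 Ω
X_C = 1/(ωC) = 66.7 Ω
Net reactance X = X_L − X_C = 63.3 Ω
Z = 57.0 + j63.3 Ω
|Z| = √(57.0² + 63.3²) = 85.2 Ω
∠Z = arctan(63.3/57.0) = 48.0°

48.0°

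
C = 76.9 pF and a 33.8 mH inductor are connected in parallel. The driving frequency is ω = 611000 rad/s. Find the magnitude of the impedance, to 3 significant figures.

696000 Ω

X_L = ωL = 20700 Ω
X_C = 1/(ωC) = 21300 Ω
Parallel: admittances add. Y = 1/(jωL) + jωC
Y = (0 − j1.44e-06) S
|Y| = 1.44e-06 S → |Z| = 1/|Y| = 696000 Ω, ∠Z = −∠Y = 90.0°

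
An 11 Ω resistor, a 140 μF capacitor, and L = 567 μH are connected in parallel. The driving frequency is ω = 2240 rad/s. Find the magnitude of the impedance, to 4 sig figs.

X_L = ωL = 1.270 Ω
X_C = 1/(ωC) = 3.189 Ω
Parallel: admittances add. Y = 1/R + 1/(jωL) + jωC
Y = (0.09091 − j0.4738) S
|Y| = 0.4824 S → |Z| = 1/|Y| = 2.073 Ω, ∠Z = −∠Y = 79.14°

2.073 Ω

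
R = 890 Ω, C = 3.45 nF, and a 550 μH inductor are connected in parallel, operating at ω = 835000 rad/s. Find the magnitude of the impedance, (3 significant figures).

X_L = ωL = 459 Ω
X_C = 1/(ωC) = 347 Ω
Parallel: admittances add. Y = 1/R + 1/(jωL) + jωC
Y = (0.00112 + j0.000703) S
|Y| = 0.00133 S → |Z| = 1/|Y| = 754 Ω, ∠Z = −∠Y = -32.0°

754 Ω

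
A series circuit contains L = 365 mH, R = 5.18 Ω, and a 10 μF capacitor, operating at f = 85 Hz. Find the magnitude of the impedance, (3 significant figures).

ω = 2πf = 534.1 rad/s
X_L = ωL = 195 Ω
X_C = 1/(ωC) = 187 Ω
Net reactance X = X_L − X_C = 7.69 Ω
Z = 5.18 + j7.69 Ω
|Z| = √(5.18² + 7.69²) = 9.28 Ω

9.28 Ω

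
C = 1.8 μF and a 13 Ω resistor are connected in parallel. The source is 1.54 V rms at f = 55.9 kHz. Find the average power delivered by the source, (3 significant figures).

ω = 2πf = 351200 rad/s
X_C = 1/(ωC) = 1.58 Ω
Parallel: admittances add. Y = 1/R + jωC
Y = (0.0769 + j0.632) S
|Y| = 0.637 S → |Z| = 1/|Y| = 1.57 Ω, ∠Z = −∠Y = -83.1°
I = V/|Z| = 981 mA
P = VI cos φ = 1.54 × 0.981 × cos(-83.1°) = 182 mW

182 mW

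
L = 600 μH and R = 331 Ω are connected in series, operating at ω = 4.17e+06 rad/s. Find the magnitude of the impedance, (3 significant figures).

2520 Ω

X_L = ωL = 2500 Ω
Z = 331 + j2500 Ω
|Z| = √(331² + 2500²) = 2520 Ω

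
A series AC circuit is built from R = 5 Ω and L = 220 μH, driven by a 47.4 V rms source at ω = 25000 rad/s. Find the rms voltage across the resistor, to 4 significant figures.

31.88 V

X_L = ωL = 5.500 Ω
Z = 5.000 + j5.500 Ω
|Z| = √(5.000² + 5.500²) = 7.433 Ω
I = V/|Z| = 6.377 A
V_R = I·|Z_R| = 6.377 × 5.000 = 31.88 V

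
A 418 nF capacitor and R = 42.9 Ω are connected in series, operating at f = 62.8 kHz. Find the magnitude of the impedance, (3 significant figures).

ω = 2πf = 394600 rad/s
X_C = 1/(ωC) = 6.06 Ω
Z = 42.9 − j6.06 Ω
|Z| = √(42.9² + 6.06²) = 43.3 Ω

43.3 Ω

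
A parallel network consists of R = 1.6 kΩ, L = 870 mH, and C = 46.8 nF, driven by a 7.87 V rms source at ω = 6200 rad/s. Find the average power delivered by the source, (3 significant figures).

X_L = ωL = 5390 Ω
X_C = 1/(ωC) = 3450 Ω
Parallel: admittances add. Y = 1/R + 1/(jωL) + jωC
Y = (0.000625 + j0.000105) S
|Y| = 0.000634 S → |Z| = 1/|Y| = 1580 Ω, ∠Z = −∠Y = -9.52°
I = V/|Z| = 4.99 mA
P = VI cos φ = 7.87 × 0.00499 × cos(-9.52°) = 38.7 mW

38.7 mW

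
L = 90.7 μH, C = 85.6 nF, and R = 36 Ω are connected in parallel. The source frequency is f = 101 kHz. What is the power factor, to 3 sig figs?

ω = 2πf = 634600 rad/s
X_L = ωL = 57.6 Ω
X_C = 1/(ωC) = 18.4 Ω
Parallel: admittances add. Y = 1/R + 1/(jωL) + jωC
Y = (0.0278 + j0.0369) S
|Y| = 0.0462 S → |Z| = 1/|Y| = 21.6 Ω, ∠Z = −∠Y = -53.1°
cos φ = cos(-53.1°) = 0.601

0.601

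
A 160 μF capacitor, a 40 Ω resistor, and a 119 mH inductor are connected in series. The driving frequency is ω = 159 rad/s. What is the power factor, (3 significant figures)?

X_L = ωL = 18.9 Ω
X_C = 1/(ωC) = 39.3 Ω
Net reactance X = X_L − X_C = -20.4 Ω
Z = 40.0 − j20.4 Ω
|Z| = √(40.0² + 20.4²) = 44.9 Ω
∠Z = arctan(-20.4/40.0) = -27.0°
cos φ = cos(-27.0°) = 0.891

0.891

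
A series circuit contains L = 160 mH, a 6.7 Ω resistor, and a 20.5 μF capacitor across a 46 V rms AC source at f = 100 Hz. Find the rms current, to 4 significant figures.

ω = 2πf = 628.3 rad/s
X_L = ωL = 100.5 Ω
X_C = 1/(ωC) = 77.64 Ω
Net reactance X = X_L − X_C = 22.89 Ω
Z = 6.700 + j22.89 Ω
|Z| = √(6.700² + 22.89²) = 23.85 Ω
I = V/|Z| = 46/23.85 = 1.928 A

1.928 A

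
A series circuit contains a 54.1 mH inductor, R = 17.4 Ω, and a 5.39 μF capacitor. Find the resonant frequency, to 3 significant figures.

295 Hz

ω₀ = 1/√(LC) = 1/√(0.0541 × 5.39e-06) = 1852 rad/s
f₀ = ω₀/(2π) = 295 Hz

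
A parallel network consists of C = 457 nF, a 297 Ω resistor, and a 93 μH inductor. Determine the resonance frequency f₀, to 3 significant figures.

24.4 kHz

ω₀ = 1/√(LC) = 1/√(9.3e-05 × 4.57e-07) = 153400 rad/s
f₀ = ω₀/(2π) = 24.4 kHz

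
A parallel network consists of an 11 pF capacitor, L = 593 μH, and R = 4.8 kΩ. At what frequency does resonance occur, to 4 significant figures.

1.971 MHz

ω₀ = 1/√(LC) = 1/√(0.000593 × 1.1e-11) = 1.238e+07 rad/s
f₀ = ω₀/(2π) = 1.971 MHz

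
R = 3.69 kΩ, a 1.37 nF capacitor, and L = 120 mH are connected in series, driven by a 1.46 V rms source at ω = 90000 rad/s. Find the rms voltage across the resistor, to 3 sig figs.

X_L = ωL = 10800 Ω
X_C = 1/(ωC) = 8110 Ω
Net reactance X = X_L − X_C = 2690 Ω
Z = 3690 + j2690 Ω
|Z| = √(3690² + 2690²) = 4570 Ω
I = V/|Z| = 320 μA
V_R = I·|Z_R| = 0.000320 × 3690 = 1.18 V

1.18 V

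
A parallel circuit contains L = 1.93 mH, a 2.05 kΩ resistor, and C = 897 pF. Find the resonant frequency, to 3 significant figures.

121 kHz

ω₀ = 1/√(LC) = 1/√(0.00193 × 8.97e-10) = 760000 rad/s
f₀ = ω₀/(2π) = 121 kHz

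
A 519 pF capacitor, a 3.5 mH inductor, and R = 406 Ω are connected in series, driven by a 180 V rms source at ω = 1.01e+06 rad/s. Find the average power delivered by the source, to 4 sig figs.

4.676 W

X_L = ωL = 3535 Ω
X_C = 1/(ωC) = 1908 Ω
Net reactance X = X_L − X_C = 1627 Ω
Z = 406.0 + j1627 Ω
|Z| = √(406.0² + 1627²) = 1677 Ω
∠Z = arctan(1627/406.0) = 75.99°
I = V/|Z| = 107.3 mA
P = VI cos φ = 180 × 0.1073 × cos(75.99°) = 4.676 W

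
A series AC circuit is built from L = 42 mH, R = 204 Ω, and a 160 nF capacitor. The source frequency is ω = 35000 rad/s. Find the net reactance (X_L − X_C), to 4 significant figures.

X_L = ωL = 1470 Ω
X_C = 1/(ωC) = 178.6 Ω
X = 1470 − 178.6 = 1291 Ω

1291 Ω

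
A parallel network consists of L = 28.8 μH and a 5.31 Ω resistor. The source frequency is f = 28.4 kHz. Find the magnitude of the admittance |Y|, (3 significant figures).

271 mS

ω = 2πf = 178400 rad/s
X_L = ωL = 5.14 Ω
Parallel: admittances add. Y = 1/R + 1/(jωL)
Y = (0.188 − j0.195) S
|Y| = 0.271 S → |Z| = 1/|Y| = 3.69 Ω, ∠Z = −∠Y = 45.9°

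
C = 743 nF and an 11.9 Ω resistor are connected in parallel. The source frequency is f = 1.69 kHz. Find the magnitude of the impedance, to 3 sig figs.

11.8 Ω

ω = 2πf = 10620 rad/s
X_C = 1/(ωC) = 127 Ω
Parallel: admittances add. Y = 1/R + jωC
Y = (0.0840 + j0.00789) S
|Y| = 0.0844 S → |Z| = 1/|Y| = 11.8 Ω, ∠Z = −∠Y = -5.36°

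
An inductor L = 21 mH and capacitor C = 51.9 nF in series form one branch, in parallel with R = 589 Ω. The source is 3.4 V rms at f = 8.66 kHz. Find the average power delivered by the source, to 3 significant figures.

19.6 mW

ω = 2πf = 54410 rad/s
X_L = ωL = 1140 Ω
X_C = 1/(ωC) = 354 Ω
Branch 1: Z₁ = R = 589 Ω
Branch 2 (series LC): Z₂ = j(X_L − X_C) = j789 Ω
Parallel: Z = Z₁Z₂/(Z₁+Z₂), |Z| = 472 Ω, ∠Z = 36.8°
I = V/|Z| = 7.21 mA
P = VI cos φ = 3.4 × 0.00721 × cos(36.8°) = 19.6 mW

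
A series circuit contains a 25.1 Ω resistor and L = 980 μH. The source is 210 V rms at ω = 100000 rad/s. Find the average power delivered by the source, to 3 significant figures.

X_L = ωL = 98.0 Ω
Z = 25.1 + j98.0 Ω
|Z| = √(25.1² + 98.0²) = 101 Ω
∠Z = arctan(98.0/25.1) = 75.6°
I = V/|Z| = 2.08 A
P = VI cos φ = 210 × 2.08 × cos(75.6°) = 108 W

108 W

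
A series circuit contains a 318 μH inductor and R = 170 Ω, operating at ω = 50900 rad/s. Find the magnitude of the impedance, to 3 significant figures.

171 Ω

X_L = ωL = 16.2 Ω
Z = 170 + j16.2 Ω
|Z| = √(170² + 16.2²) = 171 Ω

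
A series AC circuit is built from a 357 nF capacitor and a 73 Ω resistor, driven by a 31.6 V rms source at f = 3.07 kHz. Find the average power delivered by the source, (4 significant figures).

2.759 W

ω = 2πf = 19290 rad/s
X_C = 1/(ωC) = 145.2 Ω
Z = 73.00 − j145.2 Ω
|Z| = √(73.00² + 145.2²) = 162.5 Ω
∠Z = arctan(-145.2/73.00) = -63.31°
I = V/|Z| = 194.4 mA
P = VI cos φ = 31.6 × 0.1944 × cos(-63.31°) = 2.759 W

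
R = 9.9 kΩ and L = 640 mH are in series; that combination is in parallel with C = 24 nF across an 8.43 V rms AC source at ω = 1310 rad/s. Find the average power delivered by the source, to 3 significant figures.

7.13 mW

X_L = ωL = 838 Ω
X_C = 1/(ωC) = 31800 Ω
Branch 1 (R+jX_L): Z₁ = 9900 + j838 Ω, |Z₁| = 9940 Ω
Branch 2 (−jX_C): Z₂ = −j31800 Ω
Parallel: Z = Z₁Z₂/(Z₁+Z₂), |Z| = 9720 Ω, ∠Z = -12.9°
I = V/|Z| = 867 μA
P = VI cos φ = 8.43 × 0.000867 × cos(-12.9°) = 7.13 mW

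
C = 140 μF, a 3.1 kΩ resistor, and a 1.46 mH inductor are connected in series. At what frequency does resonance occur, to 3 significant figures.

352 Hz

ω₀ = 1/√(LC) = 1/√(0.00146 × 0.00014) = 2212 rad/s
f₀ = ω₀/(2π) = 352 Hz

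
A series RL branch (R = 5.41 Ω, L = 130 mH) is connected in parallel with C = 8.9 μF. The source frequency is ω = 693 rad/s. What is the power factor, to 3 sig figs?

X_L = ωL = 90.1 Ω
X_C = 1/(ωC) = 162 Ω
Branch 1 (R+jX_L): Z₁ = 5.41 + j90.1 Ω, |Z₁| = 90.3 Ω
Branch 2 (−jX_C): Z₂ = −j162 Ω
Parallel: Z = Z₁Z₂/(Z₁+Z₂), |Z| = 203 Ω, ∠Z = 82.3°
cos φ = cos(82.3°) = 0.135

0.135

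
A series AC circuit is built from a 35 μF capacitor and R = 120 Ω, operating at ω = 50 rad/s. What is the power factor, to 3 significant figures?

0.206

X_C = 1/(ωC) = 571 Ω
Z = 120 − j571 Ω
|Z| = √(120² + 571²) = 584 Ω
∠Z = arctan(-571/120) = -78.1°
cos φ = cos(-78.1°) = 0.206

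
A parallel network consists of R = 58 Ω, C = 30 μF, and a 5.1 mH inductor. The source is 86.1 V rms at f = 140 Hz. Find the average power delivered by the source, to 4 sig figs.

ω = 2πf = 879.6 rad/s
X_L = ωL = 4.486 Ω
X_C = 1/(ωC) = 37.89 Ω
Parallel: admittances add. Y = 1/R + 1/(jωL) + jωC
Y = (0.01724 − j0.1965) S
|Y| = 0.1973 S → |Z| = 1/|Y| = 5.069 Ω, ∠Z = −∠Y = 84.99°
I = V/|Z| = 16.99 A
P = VI cos φ = 86.1 × 16.99 × cos(84.99°) = 127.8 W

127.8 W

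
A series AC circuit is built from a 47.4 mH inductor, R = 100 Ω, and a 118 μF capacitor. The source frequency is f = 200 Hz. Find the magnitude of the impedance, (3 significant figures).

113 Ω

ω = 2πf = 1257 rad/s
X_L = ωL = 59.6 Ω
X_C = 1/(ωC) = 6.74 Ω
Net reactance X = X_L − X_C = 52.8 Ω
Z = 100 + j52.8 Ω
|Z| = √(100² + 52.8²) = 113 Ω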